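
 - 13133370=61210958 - 74344328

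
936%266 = 138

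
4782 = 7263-2481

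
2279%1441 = 838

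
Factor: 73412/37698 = 2^1*3^( - 1 )*61^(  -  1) *103^ ( - 1)* 18353^1 = 36706/18849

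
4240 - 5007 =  - 767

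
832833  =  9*92537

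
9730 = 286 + 9444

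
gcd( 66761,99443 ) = 1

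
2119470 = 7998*265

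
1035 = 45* 23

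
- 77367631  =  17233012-94600643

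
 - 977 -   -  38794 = 37817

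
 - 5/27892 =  - 1 + 27887/27892   =  - 0.00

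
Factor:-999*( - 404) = 403596 = 2^2*3^3*37^1*101^1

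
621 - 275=346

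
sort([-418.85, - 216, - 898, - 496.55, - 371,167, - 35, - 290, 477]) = [ - 898 , - 496.55, - 418.85, - 371, - 290,-216, - 35,167,477 ] 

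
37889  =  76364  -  38475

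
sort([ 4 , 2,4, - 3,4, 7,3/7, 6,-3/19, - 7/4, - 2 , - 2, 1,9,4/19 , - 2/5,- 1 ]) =[ - 3, - 2, - 2,  -  7/4, -1, - 2/5, - 3/19,4/19,3/7,1,2, 4,4,4,6  ,  7,  9 ] 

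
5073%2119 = 835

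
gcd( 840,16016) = 56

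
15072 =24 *628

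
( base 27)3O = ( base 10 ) 105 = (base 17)63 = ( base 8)151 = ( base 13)81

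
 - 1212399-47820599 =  - 49032998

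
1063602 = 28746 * 37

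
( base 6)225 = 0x59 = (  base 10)89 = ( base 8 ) 131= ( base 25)3E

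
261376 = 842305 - 580929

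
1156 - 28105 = - 26949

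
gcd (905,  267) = 1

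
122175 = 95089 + 27086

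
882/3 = 294 = 294.00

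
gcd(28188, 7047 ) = 7047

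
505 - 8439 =-7934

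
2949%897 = 258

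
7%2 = 1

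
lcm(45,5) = 45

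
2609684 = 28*93203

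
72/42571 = 72/42571= 0.00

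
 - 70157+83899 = 13742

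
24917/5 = 24917/5 = 4983.40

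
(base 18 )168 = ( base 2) 110111000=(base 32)DO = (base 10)440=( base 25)hf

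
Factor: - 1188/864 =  - 11/8 = - 2^ ( - 3)*11^1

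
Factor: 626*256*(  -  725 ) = -116185600= - 2^9*5^2*29^1*313^1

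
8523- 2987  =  5536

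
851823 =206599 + 645224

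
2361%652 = 405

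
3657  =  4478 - 821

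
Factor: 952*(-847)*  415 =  - 2^3*5^1*7^2*11^2*17^1  *  83^1 = - 334632760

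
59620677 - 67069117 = -7448440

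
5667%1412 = 19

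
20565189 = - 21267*( - 967)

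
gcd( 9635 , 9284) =1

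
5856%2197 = 1462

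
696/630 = 116/105 = 1.10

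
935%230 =15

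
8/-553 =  - 1+ 545/553 = - 0.01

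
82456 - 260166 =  - 177710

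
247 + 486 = 733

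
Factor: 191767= 19^1*10093^1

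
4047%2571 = 1476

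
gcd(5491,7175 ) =1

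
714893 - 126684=588209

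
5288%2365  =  558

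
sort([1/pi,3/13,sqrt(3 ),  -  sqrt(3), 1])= [ - sqrt(3 ), 3/13,1/pi, 1, sqrt(3) ]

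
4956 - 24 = 4932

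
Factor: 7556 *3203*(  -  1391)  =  -33664798388 = - 2^2* 13^1 * 107^1*1889^1*3203^1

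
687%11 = 5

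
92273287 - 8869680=83403607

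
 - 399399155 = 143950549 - 543349704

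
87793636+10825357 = 98618993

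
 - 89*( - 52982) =4715398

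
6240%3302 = 2938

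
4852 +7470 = 12322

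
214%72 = 70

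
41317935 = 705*58607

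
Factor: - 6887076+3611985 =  - 3275091  =  -  3^2*103^1*3533^1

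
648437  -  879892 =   -  231455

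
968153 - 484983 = 483170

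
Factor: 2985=3^1*5^1 * 199^1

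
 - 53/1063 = -1+1010/1063 = -  0.05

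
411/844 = 411/844  =  0.49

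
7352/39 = 188 + 20/39 = 188.51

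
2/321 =2/321=0.01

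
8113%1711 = 1269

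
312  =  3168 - 2856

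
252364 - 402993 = -150629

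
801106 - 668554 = 132552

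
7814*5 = 39070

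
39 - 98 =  - 59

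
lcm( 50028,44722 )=2951652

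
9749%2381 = 225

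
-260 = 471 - 731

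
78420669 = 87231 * 899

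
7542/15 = 2514/5 = 502.80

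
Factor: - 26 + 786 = 760  =  2^3*5^1*19^1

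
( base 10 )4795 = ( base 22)9jl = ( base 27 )6FG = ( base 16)12BB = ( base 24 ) 87J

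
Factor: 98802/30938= 99/31 = 3^2*11^1*31^ ( - 1 ) 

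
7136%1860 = 1556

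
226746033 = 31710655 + 195035378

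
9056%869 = 366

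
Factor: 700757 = 17^1*41221^1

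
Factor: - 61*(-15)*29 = 26535 =3^1*5^1*29^1*61^1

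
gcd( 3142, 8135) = 1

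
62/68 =31/34 = 0.91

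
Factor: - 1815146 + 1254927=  - 11^1* 50929^1=- 560219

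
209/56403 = 209/56403 = 0.00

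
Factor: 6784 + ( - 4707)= 31^1*67^1 = 2077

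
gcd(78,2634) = 6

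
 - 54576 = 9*( -6064)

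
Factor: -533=  -  13^1*41^1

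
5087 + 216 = 5303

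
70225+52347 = 122572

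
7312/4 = 1828 = 1828.00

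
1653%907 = 746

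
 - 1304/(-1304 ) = 1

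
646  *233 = 150518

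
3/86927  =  3/86927 =0.00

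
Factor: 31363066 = 2^1*7^1*89^1*25171^1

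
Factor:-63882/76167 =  - 26/31 =- 2^1*13^1  *  31^( - 1 )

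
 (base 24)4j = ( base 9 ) 137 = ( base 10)115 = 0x73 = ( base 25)4F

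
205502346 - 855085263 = -649582917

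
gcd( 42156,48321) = 9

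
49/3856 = 49/3856  =  0.01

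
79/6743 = 79/6743 =0.01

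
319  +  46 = 365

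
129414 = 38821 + 90593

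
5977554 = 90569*66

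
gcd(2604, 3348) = 372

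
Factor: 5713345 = 5^1 * 11^1 * 73^1 * 1423^1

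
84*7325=615300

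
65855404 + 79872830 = 145728234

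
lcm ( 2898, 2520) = 57960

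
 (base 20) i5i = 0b1110010010110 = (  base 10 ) 7318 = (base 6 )53514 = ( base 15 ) 227d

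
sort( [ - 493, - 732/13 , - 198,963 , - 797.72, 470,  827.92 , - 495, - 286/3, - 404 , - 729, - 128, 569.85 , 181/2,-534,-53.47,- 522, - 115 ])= [ - 797.72, - 729, - 534, - 522, - 495,- 493, - 404, - 198,-128 , - 115, - 286/3, - 732/13, - 53.47, 181/2,470, 569.85,827.92, 963] 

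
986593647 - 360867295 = 625726352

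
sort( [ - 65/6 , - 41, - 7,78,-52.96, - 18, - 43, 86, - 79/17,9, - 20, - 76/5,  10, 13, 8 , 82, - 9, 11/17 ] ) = [  -  52.96, - 43,  -  41, - 20, - 18, - 76/5,-65/6, - 9 , - 7 , - 79/17,  11/17, 8, 9, 10, 13, 78, 82, 86 ]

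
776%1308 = 776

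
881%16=1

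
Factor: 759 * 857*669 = 3^2 * 11^1 * 23^1*223^1 * 857^1 = 435159747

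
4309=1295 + 3014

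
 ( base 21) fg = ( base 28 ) BN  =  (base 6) 1311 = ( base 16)14b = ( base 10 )331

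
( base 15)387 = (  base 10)802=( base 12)56a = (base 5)11202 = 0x322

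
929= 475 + 454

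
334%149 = 36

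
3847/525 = 7 + 172/525 = 7.33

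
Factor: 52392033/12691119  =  3^1*7^( - 1 ) * 101^1*57637^1*604339^( - 1 ) = 17464011/4230373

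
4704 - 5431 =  - 727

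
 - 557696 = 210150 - 767846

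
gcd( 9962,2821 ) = 1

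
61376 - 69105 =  - 7729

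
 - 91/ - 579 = 91/579  =  0.16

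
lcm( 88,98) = 4312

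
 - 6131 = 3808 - 9939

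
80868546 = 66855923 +14012623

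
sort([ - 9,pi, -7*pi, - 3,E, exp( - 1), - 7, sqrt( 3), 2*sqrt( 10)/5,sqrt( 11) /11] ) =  [ - 7*pi, -9, - 7,-3, sqrt( 11) /11, exp( - 1) , 2*sqrt( 10 ) /5, sqrt( 3), E, pi] 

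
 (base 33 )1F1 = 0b11000110001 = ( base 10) 1585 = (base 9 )2151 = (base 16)631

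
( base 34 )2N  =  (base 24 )3J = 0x5B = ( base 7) 160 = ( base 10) 91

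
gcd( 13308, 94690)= 2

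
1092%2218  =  1092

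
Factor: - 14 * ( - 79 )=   2^1 * 7^1*79^1 = 1106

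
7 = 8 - 1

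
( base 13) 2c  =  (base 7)53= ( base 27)1b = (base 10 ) 38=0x26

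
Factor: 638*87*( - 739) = - 41018934 = - 2^1*3^1* 11^1*29^2*739^1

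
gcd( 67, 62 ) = 1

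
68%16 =4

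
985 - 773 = 212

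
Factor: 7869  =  3^1*43^1*61^1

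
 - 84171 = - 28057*3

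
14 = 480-466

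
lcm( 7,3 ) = 21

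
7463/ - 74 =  - 7463/74 =- 100.85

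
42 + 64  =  106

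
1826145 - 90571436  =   - 88745291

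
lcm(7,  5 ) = 35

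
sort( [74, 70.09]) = [70.09, 74]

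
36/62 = 18/31=0.58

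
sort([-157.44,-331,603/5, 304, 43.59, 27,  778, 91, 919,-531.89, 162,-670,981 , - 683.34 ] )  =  [ - 683.34, - 670, - 531.89, - 331, - 157.44, 27, 43.59, 91,603/5, 162,  304, 778, 919, 981 ] 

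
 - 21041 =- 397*53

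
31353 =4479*7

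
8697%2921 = 2855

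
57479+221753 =279232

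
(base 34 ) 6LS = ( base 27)AEA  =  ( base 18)15ca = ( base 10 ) 7678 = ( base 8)16776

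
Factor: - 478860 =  - 2^2*3^1* 5^1*23^1*347^1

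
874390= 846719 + 27671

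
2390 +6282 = 8672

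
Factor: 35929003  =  11^1* 241^1*13553^1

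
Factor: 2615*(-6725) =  - 5^3*269^1*523^1 = - 17585875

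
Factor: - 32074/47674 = -16037/23837 = - 7^1*11^( - 2)*29^1*79^1*197^(-1 ) 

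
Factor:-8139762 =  - 2^1*3^2*89^1*5081^1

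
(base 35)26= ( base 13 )5b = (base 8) 114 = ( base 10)76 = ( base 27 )2m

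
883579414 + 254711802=1138291216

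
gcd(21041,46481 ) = 53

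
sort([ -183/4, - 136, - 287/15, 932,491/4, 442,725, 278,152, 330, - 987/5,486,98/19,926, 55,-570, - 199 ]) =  [ - 570,-199, - 987/5, - 136, - 183/4,- 287/15,98/19,55,491/4,152,  278,330,442,486, 725,926, 932] 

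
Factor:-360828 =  - 2^2*3^3*13^1*257^1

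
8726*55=479930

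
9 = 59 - 50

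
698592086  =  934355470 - 235763384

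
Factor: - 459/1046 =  - 2^( - 1)*3^3*17^1 * 523^( - 1 )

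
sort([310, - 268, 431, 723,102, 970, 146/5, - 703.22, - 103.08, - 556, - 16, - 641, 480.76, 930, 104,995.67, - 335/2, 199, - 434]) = [ - 703.22,  -  641, - 556, - 434, - 268, - 335/2,  -  103.08 , - 16, 146/5 , 102, 104,  199, 310, 431, 480.76, 723, 930 , 970, 995.67]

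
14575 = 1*14575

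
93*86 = 7998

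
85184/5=85184/5 = 17036.80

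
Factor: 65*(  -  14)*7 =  - 6370 = - 2^1*5^1*7^2*13^1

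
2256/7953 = 752/2651 = 0.28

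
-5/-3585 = 1/717 = 0.00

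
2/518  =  1/259 = 0.00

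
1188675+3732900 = 4921575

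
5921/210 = 28+41/210 = 28.20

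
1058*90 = 95220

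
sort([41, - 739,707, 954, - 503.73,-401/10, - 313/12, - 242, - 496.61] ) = [-739,-503.73 , - 496.61, - 242 ,-401/10, - 313/12,41, 707,954] 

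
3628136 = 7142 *508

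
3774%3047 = 727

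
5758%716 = 30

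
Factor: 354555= 3^2*5^1*7879^1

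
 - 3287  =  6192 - 9479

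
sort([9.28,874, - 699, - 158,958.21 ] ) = [- 699, - 158,9.28,874,958.21]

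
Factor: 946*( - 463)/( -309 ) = 437998/309 = 2^1*3^( - 1) * 11^1*43^1*103^ (- 1 )*463^1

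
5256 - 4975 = 281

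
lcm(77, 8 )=616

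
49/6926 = 49/6926 = 0.01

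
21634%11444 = 10190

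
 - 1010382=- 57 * 17726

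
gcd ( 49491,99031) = 1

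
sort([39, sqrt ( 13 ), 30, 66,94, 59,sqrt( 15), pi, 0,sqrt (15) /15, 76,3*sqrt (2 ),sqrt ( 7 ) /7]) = [ 0, sqrt(15)/15, sqrt( 7 ) /7,  pi, sqrt( 13), sqrt( 15), 3* sqrt(2 ),30,39, 59,66,76, 94] 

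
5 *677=3385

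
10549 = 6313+4236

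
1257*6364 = 7999548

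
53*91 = 4823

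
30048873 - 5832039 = 24216834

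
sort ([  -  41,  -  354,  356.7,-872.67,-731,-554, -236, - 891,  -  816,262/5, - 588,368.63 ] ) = [ - 891, - 872.67 ,-816, - 731, - 588, - 554,  -  354, - 236,- 41,262/5,356.7,368.63] 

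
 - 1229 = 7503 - 8732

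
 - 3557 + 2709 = - 848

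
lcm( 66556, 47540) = 332780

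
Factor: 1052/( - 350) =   -  526/175 = -2^1 * 5^( - 2 ) * 7^( - 1)*263^1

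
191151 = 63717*3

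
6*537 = 3222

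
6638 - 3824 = 2814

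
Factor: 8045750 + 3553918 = 11599668 = 2^2*3^2 *322213^1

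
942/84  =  157/14 = 11.21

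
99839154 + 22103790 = 121942944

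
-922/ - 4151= 922/4151 = 0.22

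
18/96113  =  18/96113 =0.00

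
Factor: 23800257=3^3*13^1*67807^1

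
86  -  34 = 52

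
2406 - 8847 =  - 6441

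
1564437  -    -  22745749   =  24310186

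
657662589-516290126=141372463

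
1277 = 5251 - 3974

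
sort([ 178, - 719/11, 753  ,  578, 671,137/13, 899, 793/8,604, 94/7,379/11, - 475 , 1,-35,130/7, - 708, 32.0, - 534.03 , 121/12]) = [-708,-534.03,-475,-719/11, - 35,1, 121/12,137/13,94/7,130/7, 32.0,379/11,793/8,178,578 , 604,671, 753, 899 ]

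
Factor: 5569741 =5569741^1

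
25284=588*43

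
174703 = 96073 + 78630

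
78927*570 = 44988390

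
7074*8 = 56592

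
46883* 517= 24238511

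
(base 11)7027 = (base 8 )22202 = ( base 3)110211011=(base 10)9346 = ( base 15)2b81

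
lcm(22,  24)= 264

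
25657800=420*61090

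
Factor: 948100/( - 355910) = -2^1*5^1*19^1*499^1*35591^( - 1 ) = - 94810/35591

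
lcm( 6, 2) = 6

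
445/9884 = 445/9884= 0.05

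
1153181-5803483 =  - 4650302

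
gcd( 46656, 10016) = 32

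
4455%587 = 346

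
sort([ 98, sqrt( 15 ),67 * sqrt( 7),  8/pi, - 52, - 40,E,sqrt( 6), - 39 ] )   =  [ -52  ,- 40, - 39,sqrt(6),8/pi,  E, sqrt(15), 98,67*sqrt( 7)] 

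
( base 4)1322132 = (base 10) 7838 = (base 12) 4652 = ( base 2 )1111010011110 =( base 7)31565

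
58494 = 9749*6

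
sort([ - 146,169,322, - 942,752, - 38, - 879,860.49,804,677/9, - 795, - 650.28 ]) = [ - 942, - 879, - 795, - 650.28, - 146, - 38,  677/9,169,322,752,804, 860.49]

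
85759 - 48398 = 37361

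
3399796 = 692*4913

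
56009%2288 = 1097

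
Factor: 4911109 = 7^1*89^1*7883^1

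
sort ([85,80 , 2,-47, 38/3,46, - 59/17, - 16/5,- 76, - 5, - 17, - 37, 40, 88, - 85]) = [ - 85 ,-76, - 47, -37, - 17, - 5,  -  59/17, - 16/5, 2 , 38/3, 40, 46, 80, 85, 88]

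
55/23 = 55/23 =2.39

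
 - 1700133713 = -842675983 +  -  857457730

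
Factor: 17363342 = 2^1*73^1*118927^1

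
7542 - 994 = 6548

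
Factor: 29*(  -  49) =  - 7^2*29^1 = - 1421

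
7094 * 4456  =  31610864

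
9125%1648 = 885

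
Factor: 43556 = 2^2*10889^1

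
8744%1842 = 1376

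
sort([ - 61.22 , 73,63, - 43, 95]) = [-61.22, - 43,63, 73, 95]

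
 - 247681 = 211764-459445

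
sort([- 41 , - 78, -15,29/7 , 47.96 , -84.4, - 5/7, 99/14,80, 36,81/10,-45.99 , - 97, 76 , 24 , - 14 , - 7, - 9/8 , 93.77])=[ - 97 , - 84.4 ,-78, - 45.99 ,  -  41,  -  15,- 14,-7, - 9/8 ,-5/7, 29/7,99/14,81/10,24,36,  47.96, 76 , 80,93.77 ]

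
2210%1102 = 6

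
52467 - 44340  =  8127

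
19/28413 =19/28413 = 0.00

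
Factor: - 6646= - 2^1*3323^1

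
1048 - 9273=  - 8225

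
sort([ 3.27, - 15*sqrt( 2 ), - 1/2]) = [-15*sqrt( 2 ),- 1/2,  3.27]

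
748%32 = 12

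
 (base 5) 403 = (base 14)75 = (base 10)103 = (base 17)61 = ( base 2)1100111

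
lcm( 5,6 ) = 30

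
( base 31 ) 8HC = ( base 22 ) gll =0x2023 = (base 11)61aa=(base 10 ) 8227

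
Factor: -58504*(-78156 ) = 2^5 * 3^2*13^1*71^1*103^1*167^1 = 4572438624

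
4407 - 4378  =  29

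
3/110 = 3/110 = 0.03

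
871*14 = 12194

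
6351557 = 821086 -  - 5530471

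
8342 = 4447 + 3895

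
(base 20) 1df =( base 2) 1010100011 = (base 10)675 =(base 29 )N8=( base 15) 300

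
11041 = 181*61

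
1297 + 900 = 2197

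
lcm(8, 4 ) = 8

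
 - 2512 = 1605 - 4117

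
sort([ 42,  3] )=[ 3,42 ] 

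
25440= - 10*( - 2544 )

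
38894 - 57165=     -  18271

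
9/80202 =3/26734 = 0.00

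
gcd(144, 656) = 16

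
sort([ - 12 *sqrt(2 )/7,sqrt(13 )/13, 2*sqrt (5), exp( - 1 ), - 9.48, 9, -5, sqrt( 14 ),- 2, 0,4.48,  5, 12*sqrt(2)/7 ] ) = [ - 9.48, - 5, - 12*sqrt(2 )/7,-2,0, sqrt(13 ) /13, exp( - 1 ),12*sqrt ( 2)/7, sqrt(14), 2*sqrt(5 ),4.48, 5,9 ]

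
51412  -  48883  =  2529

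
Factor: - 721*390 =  - 2^1*3^1*5^1*7^1*13^1 * 103^1 = - 281190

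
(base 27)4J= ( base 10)127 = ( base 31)43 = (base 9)151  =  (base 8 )177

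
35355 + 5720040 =5755395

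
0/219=0 = 0.00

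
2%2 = 0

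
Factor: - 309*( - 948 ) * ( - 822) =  - 2^3*3^3*79^1*103^1*137^1 =-240790104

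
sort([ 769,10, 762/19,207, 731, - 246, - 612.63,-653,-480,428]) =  [-653, -612.63,-480, - 246,10, 762/19,207,428, 731,769 ] 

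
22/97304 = 11/48652 =0.00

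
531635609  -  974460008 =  - 442824399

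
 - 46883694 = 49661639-96545333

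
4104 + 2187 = 6291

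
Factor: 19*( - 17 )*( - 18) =5814 = 2^1 * 3^2*17^1 * 19^1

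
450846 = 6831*66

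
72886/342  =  213+20/171 =213.12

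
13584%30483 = 13584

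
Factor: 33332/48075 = 2^2*3^(  -  1)*5^(  -  2 )*13^1 = 52/75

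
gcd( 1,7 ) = 1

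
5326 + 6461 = 11787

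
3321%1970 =1351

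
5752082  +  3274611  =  9026693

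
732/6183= 244/2061 = 0.12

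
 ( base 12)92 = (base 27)42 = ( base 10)110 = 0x6e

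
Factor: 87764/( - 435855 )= -148/735 = - 2^2*3^(-1)*5^( - 1)*7^ ( - 2 )*37^1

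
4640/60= 232/3 =77.33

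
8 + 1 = 9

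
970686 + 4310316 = 5281002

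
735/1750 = 21/50 = 0.42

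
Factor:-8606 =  - 2^1 * 13^1 * 331^1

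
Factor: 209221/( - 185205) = - 3^( - 1 )*5^ (  -  1)*12347^( - 1)*209221^1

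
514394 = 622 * 827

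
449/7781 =449/7781 =0.06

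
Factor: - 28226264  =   - 2^3*11^1*37^1*8669^1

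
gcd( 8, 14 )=2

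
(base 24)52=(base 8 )172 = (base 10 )122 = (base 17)73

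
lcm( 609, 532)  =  46284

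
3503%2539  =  964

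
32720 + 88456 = 121176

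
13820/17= 812 + 16/17 = 812.94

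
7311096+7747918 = 15059014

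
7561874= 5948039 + 1613835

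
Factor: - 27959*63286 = -2^1*73^1*383^1*31643^1 = -  1769413274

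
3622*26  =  94172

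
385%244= 141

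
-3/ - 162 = 1/54  =  0.02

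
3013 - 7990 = - 4977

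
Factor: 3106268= 2^2*11^1*227^1* 311^1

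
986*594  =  585684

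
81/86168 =81/86168 = 0.00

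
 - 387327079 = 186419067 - 573746146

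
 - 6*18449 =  - 110694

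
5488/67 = 81  +  61/67=81.91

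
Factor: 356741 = 7^1*11^1 * 41^1*113^1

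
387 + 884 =1271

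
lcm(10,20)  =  20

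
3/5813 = 3/5813 = 0.00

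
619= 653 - 34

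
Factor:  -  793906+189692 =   -  2^1*13^1*17^1*1367^1  =  - 604214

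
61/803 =61/803 =0.08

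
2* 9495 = 18990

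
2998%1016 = 966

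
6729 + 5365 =12094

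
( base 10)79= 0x4F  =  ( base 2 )1001111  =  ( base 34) 2b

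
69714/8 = 34857/4 = 8714.25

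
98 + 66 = 164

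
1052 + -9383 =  - 8331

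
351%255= 96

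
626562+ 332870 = 959432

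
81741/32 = 2554 + 13/32 = 2554.41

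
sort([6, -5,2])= [ - 5, 2,6] 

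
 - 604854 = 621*(-974)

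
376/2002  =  188/1001  =  0.19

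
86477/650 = 133 + 27/650 = 133.04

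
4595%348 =71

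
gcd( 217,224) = 7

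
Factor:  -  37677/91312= - 2^( - 4 )* 3^1*13^( - 1)*19^1* 439^ ( - 1)*661^1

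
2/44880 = 1/22440 =0.00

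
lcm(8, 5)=40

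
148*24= 3552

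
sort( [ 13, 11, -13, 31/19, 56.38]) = [ - 13, 31/19,11,13,56.38]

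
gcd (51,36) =3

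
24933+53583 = 78516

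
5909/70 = 84 + 29/70  =  84.41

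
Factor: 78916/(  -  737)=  - 2^2*11^ (-1)*67^(- 1)*109^1*181^1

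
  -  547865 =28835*( - 19)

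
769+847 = 1616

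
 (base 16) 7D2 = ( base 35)1M7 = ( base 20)502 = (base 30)26M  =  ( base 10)2002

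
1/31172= 1/31172 =0.00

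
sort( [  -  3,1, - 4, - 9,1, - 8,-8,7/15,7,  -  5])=[ - 9, - 8,-8,-5, - 4, - 3, 7/15,1,1 , 7 ]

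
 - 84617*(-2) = 169234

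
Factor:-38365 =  - 5^1 *7673^1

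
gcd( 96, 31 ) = 1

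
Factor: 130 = 2^1 * 5^1*13^1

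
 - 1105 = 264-1369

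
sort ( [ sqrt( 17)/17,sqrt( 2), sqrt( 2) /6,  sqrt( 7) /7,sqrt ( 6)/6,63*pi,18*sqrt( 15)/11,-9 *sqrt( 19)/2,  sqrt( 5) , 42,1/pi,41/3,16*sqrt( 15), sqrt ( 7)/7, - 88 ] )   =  [ - 88, - 9*sqrt( 19 )/2, sqrt( 2 ) /6,sqrt( 17)/17, 1/pi,sqrt( 7)/7 , sqrt( 7)/7,sqrt( 6)/6, sqrt(2),sqrt( 5),18*sqrt(15)/11,  41/3, 42,  16*sqrt( 15), 63*pi ] 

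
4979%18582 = 4979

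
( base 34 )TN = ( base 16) 3F1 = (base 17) 386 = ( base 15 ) 474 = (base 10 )1009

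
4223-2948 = 1275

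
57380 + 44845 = 102225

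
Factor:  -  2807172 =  - 2^2*3^2*77977^1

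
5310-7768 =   -  2458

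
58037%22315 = 13407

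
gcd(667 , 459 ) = 1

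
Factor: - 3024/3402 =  - 8/9 = - 2^3*3^( - 2) 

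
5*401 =2005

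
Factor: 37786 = 2^1*  7^1*2699^1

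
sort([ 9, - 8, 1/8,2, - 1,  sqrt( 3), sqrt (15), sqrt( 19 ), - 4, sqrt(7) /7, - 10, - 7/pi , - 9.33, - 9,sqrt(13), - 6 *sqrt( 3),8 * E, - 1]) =[ - 6*sqrt( 3 ), - 10, - 9.33 , - 9, - 8, - 4, - 7/pi, -1,  -  1, 1/8, sqrt( 7)/7 , sqrt( 3),2,sqrt( 13),  sqrt(15),sqrt( 19), 9, 8*E ] 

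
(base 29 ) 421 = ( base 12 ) 1b93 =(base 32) 3av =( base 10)3423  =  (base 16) D5F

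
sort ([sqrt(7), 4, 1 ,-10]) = [ - 10, 1,  sqrt(7),4 ]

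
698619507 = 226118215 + 472501292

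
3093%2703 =390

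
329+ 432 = 761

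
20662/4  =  5165 + 1/2  =  5165.50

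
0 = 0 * 1617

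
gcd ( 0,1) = 1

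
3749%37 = 12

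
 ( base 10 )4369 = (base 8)10421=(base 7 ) 15511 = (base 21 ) 9J1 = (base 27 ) 5QM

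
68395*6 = 410370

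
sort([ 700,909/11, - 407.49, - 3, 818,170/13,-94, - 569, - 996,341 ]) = [- 996, - 569, - 407.49,-94,  -  3,  170/13 , 909/11, 341,700,818]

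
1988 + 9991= 11979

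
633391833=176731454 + 456660379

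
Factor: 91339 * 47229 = 4313849631 = 3^1*7^1 * 13^1*173^1*241^1*379^1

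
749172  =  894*838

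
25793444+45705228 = 71498672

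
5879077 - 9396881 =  - 3517804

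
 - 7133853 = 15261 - 7149114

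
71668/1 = 71668 = 71668.00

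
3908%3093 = 815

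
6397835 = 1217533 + 5180302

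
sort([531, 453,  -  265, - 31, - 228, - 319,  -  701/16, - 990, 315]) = [-990, - 319, - 265,-228, - 701/16, - 31, 315, 453, 531]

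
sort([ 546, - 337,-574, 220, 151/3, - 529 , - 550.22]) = [-574, - 550.22, - 529, - 337 , 151/3, 220,546]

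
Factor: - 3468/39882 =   -  2^1*23^( -1) = - 2/23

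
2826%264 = 186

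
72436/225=72436/225 = 321.94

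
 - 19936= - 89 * 224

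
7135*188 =1341380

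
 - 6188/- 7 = 884+0/1= 884.00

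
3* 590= 1770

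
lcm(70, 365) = 5110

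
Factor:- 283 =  - 283^1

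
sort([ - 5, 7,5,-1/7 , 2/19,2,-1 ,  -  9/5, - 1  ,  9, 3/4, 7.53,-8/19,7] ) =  [ - 5,-9/5,-1 , - 1, - 8/19,-1/7,  2/19,3/4 , 2 , 5, 7,7, 7.53, 9] 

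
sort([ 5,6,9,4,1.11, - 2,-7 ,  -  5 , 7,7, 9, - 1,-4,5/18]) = [  -  7, - 5, - 4,-2, - 1, 5/18 , 1.11, 4 , 5, 6,  7,7,9,9]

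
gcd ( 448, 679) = 7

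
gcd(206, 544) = 2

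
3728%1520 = 688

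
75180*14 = 1052520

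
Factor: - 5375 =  - 5^3*43^1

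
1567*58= 90886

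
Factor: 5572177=13^1*428629^1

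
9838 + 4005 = 13843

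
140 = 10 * 14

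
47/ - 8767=-1 + 8720/8767 = - 0.01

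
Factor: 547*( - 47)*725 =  - 5^2*29^1* 47^1*547^1= -18639025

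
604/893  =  604/893=0.68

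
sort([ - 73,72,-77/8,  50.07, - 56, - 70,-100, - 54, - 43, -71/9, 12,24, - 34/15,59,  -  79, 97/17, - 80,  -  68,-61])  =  [ - 100,  -  80, - 79,  -  73, - 70,- 68, - 61,-56, - 54, - 43,-77/8 ,-71/9,-34/15,  97/17, 12,24,50.07, 59,72]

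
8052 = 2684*3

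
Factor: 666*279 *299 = 2^1*3^4 * 13^1*23^1*31^1*37^1 =55558386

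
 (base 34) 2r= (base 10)95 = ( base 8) 137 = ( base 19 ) 50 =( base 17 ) 5a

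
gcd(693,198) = 99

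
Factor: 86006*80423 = 6916860538 = 2^1*7^1 * 11489^1 *43003^1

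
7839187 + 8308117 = 16147304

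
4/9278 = 2/4639 = 0.00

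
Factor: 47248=2^4 * 2953^1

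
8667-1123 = 7544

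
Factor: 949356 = 2^2*3^2*26371^1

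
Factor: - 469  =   - 7^1*67^1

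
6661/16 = 6661/16 = 416.31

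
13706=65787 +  - 52081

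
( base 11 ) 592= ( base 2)1011000010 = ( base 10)706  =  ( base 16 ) 2c2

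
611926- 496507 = 115419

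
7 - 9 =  - 2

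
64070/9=64070/9=7118.89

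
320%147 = 26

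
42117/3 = 14039 = 14039.00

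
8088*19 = 153672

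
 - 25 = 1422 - 1447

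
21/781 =21/781=0.03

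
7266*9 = 65394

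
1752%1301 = 451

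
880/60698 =40/2759 = 0.01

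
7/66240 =7/66240=   0.00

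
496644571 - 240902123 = 255742448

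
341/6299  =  341/6299 = 0.05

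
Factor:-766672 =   -  2^4*  47917^1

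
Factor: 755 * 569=5^1* 151^1*569^1 = 429595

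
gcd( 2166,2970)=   6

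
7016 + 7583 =14599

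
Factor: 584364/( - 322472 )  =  - 627/346 = - 2^ ( - 1)*3^1*11^1*19^1 *173^( - 1) 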